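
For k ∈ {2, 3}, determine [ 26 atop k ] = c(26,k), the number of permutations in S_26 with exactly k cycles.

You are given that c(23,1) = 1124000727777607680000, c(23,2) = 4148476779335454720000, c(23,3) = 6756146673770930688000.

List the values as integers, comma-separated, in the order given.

59190128811701203599360000, 100480171548351161548800000

row 24: T[24][1]=23·1124000727777607680000+0=25852016738884976640000  T[24][2]=23·4148476779335454720000+1124000727777607680000=96538966652493066240000  T[24][3]=23·6756146673770930688000+4148476779335454720000=159539850276066860544000
row 25: T[25][1]=24·25852016738884976640000+0=620448401733239439360000  T[25][2]=24·96538966652493066240000+25852016738884976640000=2342787216398718566400000  T[25][3]=24·159539850276066860544000+96538966652493066240000=3925495373278097719296000
row 26: T[26][2]=25·2342787216398718566400000+620448401733239439360000=59190128811701203599360000  T[26][3]=25·3925495373278097719296000+2342787216398718566400000=100480171548351161548800000
Read c(26,2) = 59190128811701203599360000, c(26,3) = 100480171548351161548800000.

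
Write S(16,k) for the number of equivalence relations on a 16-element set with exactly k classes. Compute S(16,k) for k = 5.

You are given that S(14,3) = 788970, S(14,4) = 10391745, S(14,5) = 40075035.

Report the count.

1096190550

row 15: T[15][4]=4·10391745+788970=42355950  T[15][5]=5·40075035+10391745=210766920
row 16: T[16][5]=5·210766920+42355950=1096190550
Read S(16,5) = 1096190550.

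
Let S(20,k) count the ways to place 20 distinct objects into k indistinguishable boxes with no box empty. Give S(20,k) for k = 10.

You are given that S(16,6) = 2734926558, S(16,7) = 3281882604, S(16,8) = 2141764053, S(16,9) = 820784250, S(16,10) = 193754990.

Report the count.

5917584964655

[17] T[17,7]:7*3281882604+2734926558=25708104786 · T[17,8]:8*2141764053+3281882604=20415995028 · T[17,9]:9*820784250+2141764053=9528822303 · T[17,10]:10*193754990+820784250=2758334150
[18] T[18,8]:8*20415995028+25708104786=189036065010 · T[18,9]:9*9528822303+20415995028=106175395755 · T[18,10]:10*2758334150+9528822303=37112163803
[19] T[19,9]:9*106175395755+189036065010=1144614626805 · T[19,10]:10*37112163803+106175395755=477297033785
[20] T[20,10]:10*477297033785+1144614626805=5917584964655
Read S(20,10) = 5917584964655.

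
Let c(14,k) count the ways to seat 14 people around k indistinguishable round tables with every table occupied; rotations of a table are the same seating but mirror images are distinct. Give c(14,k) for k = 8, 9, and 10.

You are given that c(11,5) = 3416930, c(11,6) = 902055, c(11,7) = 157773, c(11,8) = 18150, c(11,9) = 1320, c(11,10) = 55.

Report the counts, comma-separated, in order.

@12  (12,6):902055·11+3416930→13339535, (12,7):157773·11+902055→2637558, (12,8):18150·11+157773→357423, (12,9):1320·11+18150→32670, (12,10):55·11+1320→1925
@13  (13,7):2637558·12+13339535→44990231, (13,8):357423·12+2637558→6926634, (13,9):32670·12+357423→749463, (13,10):1925·12+32670→55770
@14  (14,8):6926634·13+44990231→135036473, (14,9):749463·13+6926634→16669653, (14,10):55770·13+749463→1474473
Read c(14,8) = 135036473, c(14,9) = 16669653, c(14,10) = 1474473.

135036473, 16669653, 1474473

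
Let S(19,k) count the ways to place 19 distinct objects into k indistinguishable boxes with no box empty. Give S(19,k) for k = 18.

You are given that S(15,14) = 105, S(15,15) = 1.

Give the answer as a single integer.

171

r16: T_16,15=15×1+105=120; T_16,16=16×0+1=1
r17: T_17,16=16×1+120=136; T_17,17=17×0+1=1
r18: T_18,17=17×1+136=153; T_18,18=18×0+1=1
r19: T_19,18=18×1+153=171
Read S(19,18) = 171.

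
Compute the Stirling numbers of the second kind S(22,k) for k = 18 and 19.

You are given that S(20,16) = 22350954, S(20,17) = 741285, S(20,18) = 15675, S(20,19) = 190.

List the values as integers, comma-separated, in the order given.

[21] T[21,17]:17*741285+22350954=34952799 · T[21,18]:18*15675+741285=1023435 · T[21,19]:19*190+15675=19285
[22] T[22,18]:18*1023435+34952799=53374629 · T[22,19]:19*19285+1023435=1389850
Read S(22,18) = 53374629, S(22,19) = 1389850.

53374629, 1389850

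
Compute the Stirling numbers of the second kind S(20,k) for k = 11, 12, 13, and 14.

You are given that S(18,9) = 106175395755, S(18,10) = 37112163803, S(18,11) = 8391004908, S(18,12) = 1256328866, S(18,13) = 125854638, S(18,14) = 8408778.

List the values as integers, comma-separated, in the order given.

i=19: T(19,10)=106175395755+10·37112163803=477297033785 | T(19,11)=37112163803+11·8391004908=129413217791 | T(19,12)=8391004908+12·1256328866=23466951300 | T(19,13)=1256328866+13·125854638=2892439160 | T(19,14)=125854638+14·8408778=243577530
i=20: T(20,11)=477297033785+11·129413217791=1900842429486 | T(20,12)=129413217791+12·23466951300=411016633391 | T(20,13)=23466951300+13·2892439160=61068660380 | T(20,14)=2892439160+14·243577530=6302524580
Read S(20,11) = 1900842429486, S(20,12) = 411016633391, S(20,13) = 61068660380, S(20,14) = 6302524580.

1900842429486, 411016633391, 61068660380, 6302524580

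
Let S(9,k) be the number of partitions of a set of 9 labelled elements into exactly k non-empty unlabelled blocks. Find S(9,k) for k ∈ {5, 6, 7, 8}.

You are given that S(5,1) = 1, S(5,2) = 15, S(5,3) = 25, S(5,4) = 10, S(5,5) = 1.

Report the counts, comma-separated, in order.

[6] T[6,2]:2*15+1=31 · T[6,3]:3*25+15=90 · T[6,4]:4*10+25=65 · T[6,5]:5*1+10=15 · T[6,6]:6*0+1=1
[7] T[7,3]:3*90+31=301 · T[7,4]:4*65+90=350 · T[7,5]:5*15+65=140 · T[7,6]:6*1+15=21 · T[7,7]:7*0+1=1
[8] T[8,4]:4*350+301=1701 · T[8,5]:5*140+350=1050 · T[8,6]:6*21+140=266 · T[8,7]:7*1+21=28 · T[8,8]:8*0+1=1
[9] T[9,5]:5*1050+1701=6951 · T[9,6]:6*266+1050=2646 · T[9,7]:7*28+266=462 · T[9,8]:8*1+28=36
Read S(9,5) = 6951, S(9,6) = 2646, S(9,7) = 462, S(9,8) = 36.

6951, 2646, 462, 36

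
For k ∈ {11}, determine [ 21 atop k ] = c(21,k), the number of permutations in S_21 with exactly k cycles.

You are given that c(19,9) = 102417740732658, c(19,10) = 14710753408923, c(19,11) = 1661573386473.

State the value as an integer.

row 20: T[20][10]=19·14710753408923+102417740732658=381922055502195  T[20][11]=19·1661573386473+14710753408923=46280647751910
row 21: T[21][11]=20·46280647751910+381922055502195=1307535010540395
Read c(21,11) = 1307535010540395.

1307535010540395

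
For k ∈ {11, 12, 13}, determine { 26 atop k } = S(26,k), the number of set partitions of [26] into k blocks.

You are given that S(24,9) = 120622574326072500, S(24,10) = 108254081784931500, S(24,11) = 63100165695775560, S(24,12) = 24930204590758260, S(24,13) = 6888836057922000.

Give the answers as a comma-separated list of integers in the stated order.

10029078340998476760, 5149507353856958820, 1850568574253550060

i=25: T(25,10)=120622574326072500+10·108254081784931500=1203163392175387500 | T(25,11)=108254081784931500+11·63100165695775560=802355904438462660 | T(25,12)=63100165695775560+12·24930204590758260=362262620784874680 | T(25,13)=24930204590758260+13·6888836057922000=114485073343744260
i=26: T(26,11)=1203163392175387500+11·802355904438462660=10029078340998476760 | T(26,12)=802355904438462660+12·362262620784874680=5149507353856958820 | T(26,13)=362262620784874680+13·114485073343744260=1850568574253550060
Read S(26,11) = 10029078340998476760, S(26,12) = 5149507353856958820, S(26,13) = 1850568574253550060.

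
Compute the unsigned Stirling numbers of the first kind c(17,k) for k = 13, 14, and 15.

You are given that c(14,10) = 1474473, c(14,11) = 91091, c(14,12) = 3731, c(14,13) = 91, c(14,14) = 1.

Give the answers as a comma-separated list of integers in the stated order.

@15  (15,11):91091·14+1474473→2749747, (15,12):3731·14+91091→143325, (15,13):91·14+3731→5005, (15,14):1·14+91→105, (15,15):0·14+1→1
@16  (16,12):143325·15+2749747→4899622, (16,13):5005·15+143325→218400, (16,14):105·15+5005→6580, (16,15):1·15+105→120
@17  (17,13):218400·16+4899622→8394022, (17,14):6580·16+218400→323680, (17,15):120·16+6580→8500
Read c(17,13) = 8394022, c(17,14) = 323680, c(17,15) = 8500.

8394022, 323680, 8500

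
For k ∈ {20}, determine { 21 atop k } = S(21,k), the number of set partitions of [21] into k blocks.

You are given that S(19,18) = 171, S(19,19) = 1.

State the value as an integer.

i=20: T(20,19)=171+19·1=190 | T(20,20)=1+20·0=1
i=21: T(21,20)=190+20·1=210
Read S(21,20) = 210.

210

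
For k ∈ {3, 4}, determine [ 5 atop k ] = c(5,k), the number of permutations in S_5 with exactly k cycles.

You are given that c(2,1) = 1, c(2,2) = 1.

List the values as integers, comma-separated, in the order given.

[3] T[3,1]:2*1+0=2 · T[3,2]:2*1+1=3 · T[3,3]:2*0+1=1
[4] T[4,2]:3*3+2=11 · T[4,3]:3*1+3=6 · T[4,4]:3*0+1=1
[5] T[5,3]:4*6+11=35 · T[5,4]:4*1+6=10
Read c(5,3) = 35, c(5,4) = 10.

35, 10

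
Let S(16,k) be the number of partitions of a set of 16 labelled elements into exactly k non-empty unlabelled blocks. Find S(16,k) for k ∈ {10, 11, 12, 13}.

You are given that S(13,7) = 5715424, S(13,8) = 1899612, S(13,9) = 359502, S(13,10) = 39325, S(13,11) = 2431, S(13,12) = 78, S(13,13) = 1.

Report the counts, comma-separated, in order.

@14  (14,8):1899612·8+5715424→20912320, (14,9):359502·9+1899612→5135130, (14,10):39325·10+359502→752752, (14,11):2431·11+39325→66066, (14,12):78·12+2431→3367, (14,13):1·13+78→91
@15  (15,9):5135130·9+20912320→67128490, (15,10):752752·10+5135130→12662650, (15,11):66066·11+752752→1479478, (15,12):3367·12+66066→106470, (15,13):91·13+3367→4550
@16  (16,10):12662650·10+67128490→193754990, (16,11):1479478·11+12662650→28936908, (16,12):106470·12+1479478→2757118, (16,13):4550·13+106470→165620
Read S(16,10) = 193754990, S(16,11) = 28936908, S(16,12) = 2757118, S(16,13) = 165620.

193754990, 28936908, 2757118, 165620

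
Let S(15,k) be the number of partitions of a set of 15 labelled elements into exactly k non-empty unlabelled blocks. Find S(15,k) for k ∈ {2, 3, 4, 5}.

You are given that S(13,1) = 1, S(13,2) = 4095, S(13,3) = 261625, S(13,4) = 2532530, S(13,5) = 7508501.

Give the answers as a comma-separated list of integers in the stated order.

row 14: T[14][1]=1·1+0=1  T[14][2]=2·4095+1=8191  T[14][3]=3·261625+4095=788970  T[14][4]=4·2532530+261625=10391745  T[14][5]=5·7508501+2532530=40075035
row 15: T[15][2]=2·8191+1=16383  T[15][3]=3·788970+8191=2375101  T[15][4]=4·10391745+788970=42355950  T[15][5]=5·40075035+10391745=210766920
Read S(15,2) = 16383, S(15,3) = 2375101, S(15,4) = 42355950, S(15,5) = 210766920.

16383, 2375101, 42355950, 210766920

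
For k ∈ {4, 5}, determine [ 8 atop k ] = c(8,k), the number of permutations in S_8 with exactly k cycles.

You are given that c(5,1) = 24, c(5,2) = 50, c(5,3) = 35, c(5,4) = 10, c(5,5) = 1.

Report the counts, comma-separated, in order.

[6] T[6,2]:5*50+24=274 · T[6,3]:5*35+50=225 · T[6,4]:5*10+35=85 · T[6,5]:5*1+10=15
[7] T[7,3]:6*225+274=1624 · T[7,4]:6*85+225=735 · T[7,5]:6*15+85=175
[8] T[8,4]:7*735+1624=6769 · T[8,5]:7*175+735=1960
Read c(8,4) = 6769, c(8,5) = 1960.

6769, 1960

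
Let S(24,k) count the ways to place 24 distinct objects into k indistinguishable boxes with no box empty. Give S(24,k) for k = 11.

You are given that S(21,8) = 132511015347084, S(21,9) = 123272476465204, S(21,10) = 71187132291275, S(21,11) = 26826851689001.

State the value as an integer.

63100165695775560

r22: T_22,9=9×123272476465204+132511015347084=1241963303533920; T_22,10=10×71187132291275+123272476465204=835143799377954; T_22,11=11×26826851689001+71187132291275=366282500870286
r23: T_23,10=10×835143799377954+1241963303533920=9593401297313460; T_23,11=11×366282500870286+835143799377954=4864251308951100
r24: T_24,11=11×4864251308951100+9593401297313460=63100165695775560
Read S(24,11) = 63100165695775560.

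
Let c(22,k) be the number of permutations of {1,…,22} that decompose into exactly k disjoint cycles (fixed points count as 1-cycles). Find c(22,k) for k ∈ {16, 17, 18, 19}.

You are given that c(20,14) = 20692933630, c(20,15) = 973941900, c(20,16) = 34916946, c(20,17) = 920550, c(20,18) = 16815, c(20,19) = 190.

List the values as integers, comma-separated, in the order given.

@21  (21,15):973941900·20+20692933630→40171771630, (21,16):34916946·20+973941900→1672280820, (21,17):920550·20+34916946→53327946, (21,18):16815·20+920550→1256850, (21,19):190·20+16815→20615
@22  (22,16):1672280820·21+40171771630→75289668850, (22,17):53327946·21+1672280820→2792167686, (22,18):1256850·21+53327946→79721796, (22,19):20615·21+1256850→1689765
Read c(22,16) = 75289668850, c(22,17) = 2792167686, c(22,18) = 79721796, c(22,19) = 1689765.

75289668850, 2792167686, 79721796, 1689765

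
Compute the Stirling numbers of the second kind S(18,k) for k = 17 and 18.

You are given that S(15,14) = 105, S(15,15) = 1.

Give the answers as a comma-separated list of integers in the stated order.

i=16: T(16,15)=105+15·1=120 | T(16,16)=1+16·0=1
i=17: T(17,16)=120+16·1=136 | T(17,17)=1+17·0=1
i=18: T(18,17)=136+17·1=153 | T(18,18)=1+18·0=1
Read S(18,17) = 153, S(18,18) = 1.

153, 1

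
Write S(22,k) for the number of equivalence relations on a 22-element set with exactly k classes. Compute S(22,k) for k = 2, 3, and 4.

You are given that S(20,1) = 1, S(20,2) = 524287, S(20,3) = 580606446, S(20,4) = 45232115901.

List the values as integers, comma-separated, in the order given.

2097151, 5228079450, 727778623825

@21  (21,1):1·1+0→1, (21,2):524287·2+1→1048575, (21,3):580606446·3+524287→1742343625, (21,4):45232115901·4+580606446→181509070050
@22  (22,2):1048575·2+1→2097151, (22,3):1742343625·3+1048575→5228079450, (22,4):181509070050·4+1742343625→727778623825
Read S(22,2) = 2097151, S(22,3) = 5228079450, S(22,4) = 727778623825.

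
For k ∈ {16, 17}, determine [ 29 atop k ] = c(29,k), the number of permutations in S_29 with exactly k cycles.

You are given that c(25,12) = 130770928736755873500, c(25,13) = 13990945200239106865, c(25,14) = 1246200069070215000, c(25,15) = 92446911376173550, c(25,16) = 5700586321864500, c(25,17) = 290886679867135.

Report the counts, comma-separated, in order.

16532187926098943672490, 1101911578045922391915

row 26: T[26][13]=25·13990945200239106865+130770928736755873500=480544558742733545125  T[26][14]=25·1246200069070215000+13990945200239106865=45145946926994481865  T[26][15]=25·92446911376173550+1246200069070215000=3557372853474553750  T[26][16]=25·5700586321864500+92446911376173550=234961569422786050  T[26][17]=25·290886679867135+5700586321864500=12972753318542875
row 27: T[27][14]=26·45145946926994481865+480544558742733545125=1654339178844590073615  T[27][15]=26·3557372853474553750+45145946926994481865=137637641117332879365  T[27][16]=26·234961569422786050+3557372853474553750=9666373658466991050  T[27][17]=26·12972753318542875+234961569422786050=572253155704900800
row 28: T[28][15]=27·137637641117332879365+1654339178844590073615=5370555489012577816470  T[28][16]=27·9666373658466991050+137637641117332879365=398629729895941637715  T[28][17]=27·572253155704900800+9666373658466991050=25117208862499312650
row 29: T[29][16]=28·398629729895941637715+5370555489012577816470=16532187926098943672490  T[29][17]=28·25117208862499312650+398629729895941637715=1101911578045922391915
Read c(29,16) = 16532187926098943672490, c(29,17) = 1101911578045922391915.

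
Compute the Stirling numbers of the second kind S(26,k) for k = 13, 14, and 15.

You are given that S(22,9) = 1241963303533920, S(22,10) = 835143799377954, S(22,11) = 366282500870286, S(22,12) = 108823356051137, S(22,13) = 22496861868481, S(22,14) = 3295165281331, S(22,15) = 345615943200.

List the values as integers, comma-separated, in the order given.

1850568574253550060, 477898618396288260, 90449030191104000

row 23: T[23][10]=10·835143799377954+1241963303533920=9593401297313460  T[23][11]=11·366282500870286+835143799377954=4864251308951100  T[23][12]=12·108823356051137+366282500870286=1672162773483930  T[23][13]=13·22496861868481+108823356051137=401282560341390  T[23][14]=14·3295165281331+22496861868481=68629175807115  T[23][15]=15·345615943200+3295165281331=8479404429331
row 24: T[24][11]=11·4864251308951100+9593401297313460=63100165695775560  T[24][12]=12·1672162773483930+4864251308951100=24930204590758260  T[24][13]=13·401282560341390+1672162773483930=6888836057922000  T[24][14]=14·68629175807115+401282560341390=1362091021641000  T[24][15]=15·8479404429331+68629175807115=195820242247080
row 25: T[25][12]=12·24930204590758260+63100165695775560=362262620784874680  T[25][13]=13·6888836057922000+24930204590758260=114485073343744260  T[25][14]=14·1362091021641000+6888836057922000=25958110360896000  T[25][15]=15·195820242247080+1362091021641000=4299394655347200
row 26: T[26][13]=13·114485073343744260+362262620784874680=1850568574253550060  T[26][14]=14·25958110360896000+114485073343744260=477898618396288260  T[26][15]=15·4299394655347200+25958110360896000=90449030191104000
Read S(26,13) = 1850568574253550060, S(26,14) = 477898618396288260, S(26,15) = 90449030191104000.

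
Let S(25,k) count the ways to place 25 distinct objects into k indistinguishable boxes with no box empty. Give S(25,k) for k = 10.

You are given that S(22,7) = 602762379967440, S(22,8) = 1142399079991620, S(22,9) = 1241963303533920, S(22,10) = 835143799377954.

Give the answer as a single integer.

1203163392175387500

[23] T[23,8]:8*1142399079991620+602762379967440=9741955019900400 · T[23,9]:9*1241963303533920+1142399079991620=12320068811796900 · T[23,10]:10*835143799377954+1241963303533920=9593401297313460
[24] T[24,9]:9*12320068811796900+9741955019900400=120622574326072500 · T[24,10]:10*9593401297313460+12320068811796900=108254081784931500
[25] T[25,10]:10*108254081784931500+120622574326072500=1203163392175387500
Read S(25,10) = 1203163392175387500.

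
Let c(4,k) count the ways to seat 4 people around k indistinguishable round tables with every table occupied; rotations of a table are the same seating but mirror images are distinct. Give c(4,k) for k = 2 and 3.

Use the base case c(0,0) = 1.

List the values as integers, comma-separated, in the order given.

11, 6

r1: T_1,1=0×0+1=1
r2: T_2,1=1×1+0=1; T_2,2=1×0+1=1
r3: T_3,1=2×1+0=2; T_3,2=2×1+1=3; T_3,3=2×0+1=1
r4: T_4,2=3×3+2=11; T_4,3=3×1+3=6
Read c(4,2) = 11, c(4,3) = 6.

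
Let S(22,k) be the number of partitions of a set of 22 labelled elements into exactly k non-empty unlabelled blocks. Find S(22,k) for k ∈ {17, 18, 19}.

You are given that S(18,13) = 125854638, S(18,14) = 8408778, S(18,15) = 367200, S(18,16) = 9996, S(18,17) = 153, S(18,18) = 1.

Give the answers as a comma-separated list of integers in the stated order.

row 19: T[19][14]=14·8408778+125854638=243577530  T[19][15]=15·367200+8408778=13916778  T[19][16]=16·9996+367200=527136  T[19][17]=17·153+9996=12597  T[19][18]=18·1+153=171  T[19][19]=19·0+1=1
row 20: T[20][15]=15·13916778+243577530=452329200  T[20][16]=16·527136+13916778=22350954  T[20][17]=17·12597+527136=741285  T[20][18]=18·171+12597=15675  T[20][19]=19·1+171=190
row 21: T[21][16]=16·22350954+452329200=809944464  T[21][17]=17·741285+22350954=34952799  T[21][18]=18·15675+741285=1023435  T[21][19]=19·190+15675=19285
row 22: T[22][17]=17·34952799+809944464=1404142047  T[22][18]=18·1023435+34952799=53374629  T[22][19]=19·19285+1023435=1389850
Read S(22,17) = 1404142047, S(22,18) = 53374629, S(22,19) = 1389850.

1404142047, 53374629, 1389850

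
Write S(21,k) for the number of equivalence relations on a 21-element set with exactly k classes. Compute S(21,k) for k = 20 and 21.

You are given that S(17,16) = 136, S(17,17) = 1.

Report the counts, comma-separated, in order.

i=18: T(18,17)=136+17·1=153 | T(18,18)=1+18·0=1
i=19: T(19,18)=153+18·1=171 | T(19,19)=1+19·0=1
i=20: T(20,19)=171+19·1=190 | T(20,20)=1+20·0=1
i=21: T(21,20)=190+20·1=210 | T(21,21)=1+21·0=1
Read S(21,20) = 210, S(21,21) = 1.

210, 1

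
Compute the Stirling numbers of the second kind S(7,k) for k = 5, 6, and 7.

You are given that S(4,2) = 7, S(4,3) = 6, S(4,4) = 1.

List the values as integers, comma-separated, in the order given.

140, 21, 1

[5] T[5,3]:3*6+7=25 · T[5,4]:4*1+6=10 · T[5,5]:5*0+1=1
[6] T[6,4]:4*10+25=65 · T[6,5]:5*1+10=15 · T[6,6]:6*0+1=1
[7] T[7,5]:5*15+65=140 · T[7,6]:6*1+15=21 · T[7,7]:7*0+1=1
Read S(7,5) = 140, S(7,6) = 21, S(7,7) = 1.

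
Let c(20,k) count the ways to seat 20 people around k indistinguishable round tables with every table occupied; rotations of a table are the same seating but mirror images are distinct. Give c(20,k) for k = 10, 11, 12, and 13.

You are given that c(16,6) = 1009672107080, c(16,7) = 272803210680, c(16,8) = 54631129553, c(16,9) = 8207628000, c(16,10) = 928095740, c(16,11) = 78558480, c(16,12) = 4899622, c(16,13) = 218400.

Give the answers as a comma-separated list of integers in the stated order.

r17: T_17,7=16×272803210680+1009672107080=5374523477960; T_17,8=16×54631129553+272803210680=1146901283528; T_17,9=16×8207628000+54631129553=185953177553; T_17,10=16×928095740+8207628000=23057159840; T_17,11=16×78558480+928095740=2185031420; T_17,12=16×4899622+78558480=156952432; T_17,13=16×218400+4899622=8394022
r18: T_18,8=17×1146901283528+5374523477960=24871845297936; T_18,9=17×185953177553+1146901283528=4308105301929; T_18,10=17×23057159840+185953177553=577924894833; T_18,11=17×2185031420+23057159840=60202693980; T_18,12=17×156952432+2185031420=4853222764; T_18,13=17×8394022+156952432=299650806
r19: T_19,9=18×4308105301929+24871845297936=102417740732658; T_19,10=18×577924894833+4308105301929=14710753408923; T_19,11=18×60202693980+577924894833=1661573386473; T_19,12=18×4853222764+60202693980=147560703732; T_19,13=18×299650806+4853222764=10246937272
r20: T_20,10=19×14710753408923+102417740732658=381922055502195; T_20,11=19×1661573386473+14710753408923=46280647751910; T_20,12=19×147560703732+1661573386473=4465226757381; T_20,13=19×10246937272+147560703732=342252511900
Read c(20,10) = 381922055502195, c(20,11) = 46280647751910, c(20,12) = 4465226757381, c(20,13) = 342252511900.

381922055502195, 46280647751910, 4465226757381, 342252511900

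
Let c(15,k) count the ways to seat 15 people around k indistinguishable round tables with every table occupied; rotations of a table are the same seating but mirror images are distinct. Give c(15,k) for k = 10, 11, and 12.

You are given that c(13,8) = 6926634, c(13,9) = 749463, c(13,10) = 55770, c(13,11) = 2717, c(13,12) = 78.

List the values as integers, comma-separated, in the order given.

37312275, 2749747, 143325

i=14: T(14,9)=6926634+13·749463=16669653 | T(14,10)=749463+13·55770=1474473 | T(14,11)=55770+13·2717=91091 | T(14,12)=2717+13·78=3731
i=15: T(15,10)=16669653+14·1474473=37312275 | T(15,11)=1474473+14·91091=2749747 | T(15,12)=91091+14·3731=143325
Read c(15,10) = 37312275, c(15,11) = 2749747, c(15,12) = 143325.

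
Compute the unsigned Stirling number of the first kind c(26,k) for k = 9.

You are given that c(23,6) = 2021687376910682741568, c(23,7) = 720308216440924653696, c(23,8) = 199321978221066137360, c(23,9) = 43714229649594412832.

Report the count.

1001369304512841374110000

[24] T[24,7]:23*720308216440924653696+2021687376910682741568=18588776355051949776576 · T[24,8]:23*199321978221066137360+720308216440924653696=5304713715525445812976 · T[24,9]:23*43714229649594412832+199321978221066137360=1204749260161737632496
[25] T[25,8]:24*5304713715525445812976+18588776355051949776576=145901905527662649288000 · T[25,9]:24*1204749260161737632496+5304713715525445812976=34218695959407148992880
[26] T[26,9]:25*34218695959407148992880+145901905527662649288000=1001369304512841374110000
Read c(26,9) = 1001369304512841374110000.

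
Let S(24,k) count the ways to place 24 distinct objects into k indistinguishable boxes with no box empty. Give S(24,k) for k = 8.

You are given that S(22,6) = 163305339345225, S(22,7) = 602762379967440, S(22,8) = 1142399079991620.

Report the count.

i=23: T(23,7)=163305339345225+7·602762379967440=4382641999117305 | T(23,8)=602762379967440+8·1142399079991620=9741955019900400
i=24: T(24,8)=4382641999117305+8·9741955019900400=82318282158320505
Read S(24,8) = 82318282158320505.

82318282158320505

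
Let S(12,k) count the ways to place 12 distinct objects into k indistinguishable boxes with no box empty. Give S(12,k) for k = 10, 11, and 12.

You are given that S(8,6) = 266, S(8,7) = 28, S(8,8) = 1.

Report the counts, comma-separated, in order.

[9] T[9,7]:7*28+266=462 · T[9,8]:8*1+28=36 · T[9,9]:9*0+1=1
[10] T[10,8]:8*36+462=750 · T[10,9]:9*1+36=45 · T[10,10]:10*0+1=1
[11] T[11,9]:9*45+750=1155 · T[11,10]:10*1+45=55 · T[11,11]:11*0+1=1
[12] T[12,10]:10*55+1155=1705 · T[12,11]:11*1+55=66 · T[12,12]:12*0+1=1
Read S(12,10) = 1705, S(12,11) = 66, S(12,12) = 1.

1705, 66, 1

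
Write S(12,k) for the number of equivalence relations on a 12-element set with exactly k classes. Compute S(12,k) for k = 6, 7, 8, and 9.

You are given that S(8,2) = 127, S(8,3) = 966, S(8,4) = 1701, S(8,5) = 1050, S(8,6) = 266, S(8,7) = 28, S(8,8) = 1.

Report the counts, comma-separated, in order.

r9: T_9,3=3×966+127=3025; T_9,4=4×1701+966=7770; T_9,5=5×1050+1701=6951; T_9,6=6×266+1050=2646; T_9,7=7×28+266=462; T_9,8=8×1+28=36; T_9,9=9×0+1=1
r10: T_10,4=4×7770+3025=34105; T_10,5=5×6951+7770=42525; T_10,6=6×2646+6951=22827; T_10,7=7×462+2646=5880; T_10,8=8×36+462=750; T_10,9=9×1+36=45
r11: T_11,5=5×42525+34105=246730; T_11,6=6×22827+42525=179487; T_11,7=7×5880+22827=63987; T_11,8=8×750+5880=11880; T_11,9=9×45+750=1155
r12: T_12,6=6×179487+246730=1323652; T_12,7=7×63987+179487=627396; T_12,8=8×11880+63987=159027; T_12,9=9×1155+11880=22275
Read S(12,6) = 1323652, S(12,7) = 627396, S(12,8) = 159027, S(12,9) = 22275.

1323652, 627396, 159027, 22275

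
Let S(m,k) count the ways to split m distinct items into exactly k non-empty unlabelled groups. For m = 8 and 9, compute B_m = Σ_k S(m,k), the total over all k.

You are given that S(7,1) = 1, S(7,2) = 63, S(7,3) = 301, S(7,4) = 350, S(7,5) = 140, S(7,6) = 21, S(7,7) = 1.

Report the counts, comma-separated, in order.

r8: T_8,1=1×1+0=1; T_8,2=2×63+1=127; T_8,3=3×301+63=966; T_8,4=4×350+301=1701; T_8,5=5×140+350=1050; T_8,6=6×21+140=266; T_8,7=7×1+21=28; T_8,8=8×0+1=1
r9: T_9,1=1×1+0=1; T_9,2=2×127+1=255; T_9,3=3×966+127=3025; T_9,4=4×1701+966=7770; T_9,5=5×1050+1701=6951; T_9,6=6×266+1050=2646; T_9,7=7×28+266=462; T_9,8=8×1+28=36; T_9,9=9×0+1=1
B_8 = ΣS(8,k) = 1+127+966+1701+1050+266+28+1 = 4140
B_9 = ΣS(9,k) = 1+255+3025+7770+6951+2646+462+36+1 = 21147

4140, 21147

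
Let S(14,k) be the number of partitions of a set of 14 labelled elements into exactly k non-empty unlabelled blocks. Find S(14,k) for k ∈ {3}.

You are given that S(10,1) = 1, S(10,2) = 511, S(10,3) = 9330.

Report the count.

788970

[11] T[11,1]:1*1+0=1 · T[11,2]:2*511+1=1023 · T[11,3]:3*9330+511=28501
[12] T[12,1]:1*1+0=1 · T[12,2]:2*1023+1=2047 · T[12,3]:3*28501+1023=86526
[13] T[13,2]:2*2047+1=4095 · T[13,3]:3*86526+2047=261625
[14] T[14,3]:3*261625+4095=788970
Read S(14,3) = 788970.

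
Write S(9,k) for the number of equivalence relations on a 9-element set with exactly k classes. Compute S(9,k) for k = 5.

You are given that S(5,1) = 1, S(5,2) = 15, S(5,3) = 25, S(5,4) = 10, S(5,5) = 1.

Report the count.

i=6: T(6,2)=1+2·15=31 | T(6,3)=15+3·25=90 | T(6,4)=25+4·10=65 | T(6,5)=10+5·1=15
i=7: T(7,3)=31+3·90=301 | T(7,4)=90+4·65=350 | T(7,5)=65+5·15=140
i=8: T(8,4)=301+4·350=1701 | T(8,5)=350+5·140=1050
i=9: T(9,5)=1701+5·1050=6951
Read S(9,5) = 6951.

6951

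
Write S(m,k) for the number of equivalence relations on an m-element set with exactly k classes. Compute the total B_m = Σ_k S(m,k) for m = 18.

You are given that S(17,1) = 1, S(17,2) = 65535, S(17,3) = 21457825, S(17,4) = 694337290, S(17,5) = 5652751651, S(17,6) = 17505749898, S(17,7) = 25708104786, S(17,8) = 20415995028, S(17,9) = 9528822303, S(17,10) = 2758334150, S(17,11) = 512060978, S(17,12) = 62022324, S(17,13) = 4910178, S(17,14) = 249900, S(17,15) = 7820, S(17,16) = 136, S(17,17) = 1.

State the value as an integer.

@18  (18,1):1·1+0→1, (18,2):65535·2+1→131071, (18,3):21457825·3+65535→64439010, (18,4):694337290·4+21457825→2798806985, (18,5):5652751651·5+694337290→28958095545, (18,6):17505749898·6+5652751651→110687251039, (18,7):25708104786·7+17505749898→197462483400, (18,8):20415995028·8+25708104786→189036065010, (18,9):9528822303·9+20415995028→106175395755, (18,10):2758334150·10+9528822303→37112163803, (18,11):512060978·11+2758334150→8391004908, (18,12):62022324·12+512060978→1256328866, (18,13):4910178·13+62022324→125854638, (18,14):249900·14+4910178→8408778, (18,15):7820·15+249900→367200, (18,16):136·16+7820→9996, (18,17):1·17+136→153, (18,18):0·18+1→1
B_18 = ΣS(18,k) = 1+131071+64439010+2798806985+28958095545+110687251039+197462483400+189036065010+106175395755+37112163803+8391004908+1256328866+125854638+8408778+367200+9996+153+1 = 682076806159

682076806159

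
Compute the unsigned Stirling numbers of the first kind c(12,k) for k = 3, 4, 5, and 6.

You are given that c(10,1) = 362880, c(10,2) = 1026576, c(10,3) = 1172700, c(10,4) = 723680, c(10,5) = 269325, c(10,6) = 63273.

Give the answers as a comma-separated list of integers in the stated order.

@11  (11,2):1026576·10+362880→10628640, (11,3):1172700·10+1026576→12753576, (11,4):723680·10+1172700→8409500, (11,5):269325·10+723680→3416930, (11,6):63273·10+269325→902055
@12  (12,3):12753576·11+10628640→150917976, (12,4):8409500·11+12753576→105258076, (12,5):3416930·11+8409500→45995730, (12,6):902055·11+3416930→13339535
Read c(12,3) = 150917976, c(12,4) = 105258076, c(12,5) = 45995730, c(12,6) = 13339535.

150917976, 105258076, 45995730, 13339535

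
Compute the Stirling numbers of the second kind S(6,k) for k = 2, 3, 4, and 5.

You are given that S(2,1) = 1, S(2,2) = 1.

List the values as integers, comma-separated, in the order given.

row 3: T[3][1]=1·1+0=1  T[3][2]=2·1+1=3  T[3][3]=3·0+1=1
row 4: T[4][1]=1·1+0=1  T[4][2]=2·3+1=7  T[4][3]=3·1+3=6  T[4][4]=4·0+1=1
row 5: T[5][1]=1·1+0=1  T[5][2]=2·7+1=15  T[5][3]=3·6+7=25  T[5][4]=4·1+6=10  T[5][5]=5·0+1=1
row 6: T[6][2]=2·15+1=31  T[6][3]=3·25+15=90  T[6][4]=4·10+25=65  T[6][5]=5·1+10=15
Read S(6,2) = 31, S(6,3) = 90, S(6,4) = 65, S(6,5) = 15.

31, 90, 65, 15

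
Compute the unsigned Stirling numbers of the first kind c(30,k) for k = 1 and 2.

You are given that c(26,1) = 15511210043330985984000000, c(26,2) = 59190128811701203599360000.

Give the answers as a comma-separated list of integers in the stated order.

r27: T_27,1=26×15511210043330985984000000+0=403291461126605635584000000; T_27,2=26×59190128811701203599360000+15511210043330985984000000=1554454559147562279567360000
r28: T_28,1=27×403291461126605635584000000+0=10888869450418352160768000000; T_28,2=27×1554454559147562279567360000+403291461126605635584000000=42373564558110787183902720000
r29: T_29,1=28×10888869450418352160768000000+0=304888344611713860501504000000; T_29,2=28×42373564558110787183902720000+10888869450418352160768000000=1197348677077520393310044160000
r30: T_30,1=29×304888344611713860501504000000+0=8841761993739701954543616000000; T_30,2=29×1197348677077520393310044160000+304888344611713860501504000000=35027999979859805266492784640000
Read c(30,1) = 8841761993739701954543616000000, c(30,2) = 35027999979859805266492784640000.

8841761993739701954543616000000, 35027999979859805266492784640000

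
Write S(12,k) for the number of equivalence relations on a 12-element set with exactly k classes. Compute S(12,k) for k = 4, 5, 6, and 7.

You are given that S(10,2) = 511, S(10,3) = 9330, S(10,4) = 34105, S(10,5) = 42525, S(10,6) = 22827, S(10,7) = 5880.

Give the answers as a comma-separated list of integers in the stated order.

row 11: T[11][3]=3·9330+511=28501  T[11][4]=4·34105+9330=145750  T[11][5]=5·42525+34105=246730  T[11][6]=6·22827+42525=179487  T[11][7]=7·5880+22827=63987
row 12: T[12][4]=4·145750+28501=611501  T[12][5]=5·246730+145750=1379400  T[12][6]=6·179487+246730=1323652  T[12][7]=7·63987+179487=627396
Read S(12,4) = 611501, S(12,5) = 1379400, S(12,6) = 1323652, S(12,7) = 627396.

611501, 1379400, 1323652, 627396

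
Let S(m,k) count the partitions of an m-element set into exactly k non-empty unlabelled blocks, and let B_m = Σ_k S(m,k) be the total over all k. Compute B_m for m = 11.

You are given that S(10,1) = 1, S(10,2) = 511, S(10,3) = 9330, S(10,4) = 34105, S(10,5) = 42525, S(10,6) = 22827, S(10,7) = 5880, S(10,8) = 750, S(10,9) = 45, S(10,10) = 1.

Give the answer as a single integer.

r11: T_11,1=1×1+0=1; T_11,2=2×511+1=1023; T_11,3=3×9330+511=28501; T_11,4=4×34105+9330=145750; T_11,5=5×42525+34105=246730; T_11,6=6×22827+42525=179487; T_11,7=7×5880+22827=63987; T_11,8=8×750+5880=11880; T_11,9=9×45+750=1155; T_11,10=10×1+45=55; T_11,11=11×0+1=1
B_11 = ΣS(11,k) = 1+1023+28501+145750+246730+179487+63987+11880+1155+55+1 = 678570

678570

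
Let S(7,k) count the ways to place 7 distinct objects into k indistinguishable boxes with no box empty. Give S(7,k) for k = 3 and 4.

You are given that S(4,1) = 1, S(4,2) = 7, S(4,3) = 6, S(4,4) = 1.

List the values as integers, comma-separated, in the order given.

301, 350

r5: T_5,1=1×1+0=1; T_5,2=2×7+1=15; T_5,3=3×6+7=25; T_5,4=4×1+6=10
r6: T_6,2=2×15+1=31; T_6,3=3×25+15=90; T_6,4=4×10+25=65
r7: T_7,3=3×90+31=301; T_7,4=4×65+90=350
Read S(7,3) = 301, S(7,4) = 350.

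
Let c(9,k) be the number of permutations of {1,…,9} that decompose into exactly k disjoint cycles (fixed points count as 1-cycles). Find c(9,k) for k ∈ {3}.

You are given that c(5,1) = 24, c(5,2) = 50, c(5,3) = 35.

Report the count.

i=6: T(6,1)=0+5·24=120 | T(6,2)=24+5·50=274 | T(6,3)=50+5·35=225
i=7: T(7,1)=0+6·120=720 | T(7,2)=120+6·274=1764 | T(7,3)=274+6·225=1624
i=8: T(8,2)=720+7·1764=13068 | T(8,3)=1764+7·1624=13132
i=9: T(9,3)=13068+8·13132=118124
Read c(9,3) = 118124.

118124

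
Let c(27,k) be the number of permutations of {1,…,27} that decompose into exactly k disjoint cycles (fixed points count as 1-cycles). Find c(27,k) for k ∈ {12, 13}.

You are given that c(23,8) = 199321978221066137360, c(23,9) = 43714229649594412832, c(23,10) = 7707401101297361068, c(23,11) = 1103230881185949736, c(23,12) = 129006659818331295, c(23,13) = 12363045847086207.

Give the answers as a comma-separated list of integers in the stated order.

row 24: T[24][9]=23·43714229649594412832+199321978221066137360=1204749260161737632496  T[24][10]=23·7707401101297361068+43714229649594412832=220984454979433717396  T[24][11]=23·1103230881185949736+7707401101297361068=33081711368574204996  T[24][12]=23·129006659818331295+1103230881185949736=4070384057007569521  T[24][13]=23·12363045847086207+129006659818331295=413356714301314056
row 25: T[25][10]=24·220984454979433717396+1204749260161737632496=6508376179668146850000  T[25][11]=24·33081711368574204996+220984454979433717396=1014945527825214637300  T[25][12]=24·4070384057007569521+33081711368574204996=130770928736755873500  T[25][13]=24·413356714301314056+4070384057007569521=13990945200239106865
row 26: T[26][11]=25·1014945527825214637300+6508376179668146850000=31882014375298512782500  T[26][12]=25·130770928736755873500+1014945527825214637300=4284218746244111474800  T[26][13]=25·13990945200239106865+130770928736755873500=480544558742733545125
row 27: T[27][12]=26·4284218746244111474800+31882014375298512782500=143271701777645411127300  T[27][13]=26·480544558742733545125+4284218746244111474800=16778377273555183648050
Read c(27,12) = 143271701777645411127300, c(27,13) = 16778377273555183648050.

143271701777645411127300, 16778377273555183648050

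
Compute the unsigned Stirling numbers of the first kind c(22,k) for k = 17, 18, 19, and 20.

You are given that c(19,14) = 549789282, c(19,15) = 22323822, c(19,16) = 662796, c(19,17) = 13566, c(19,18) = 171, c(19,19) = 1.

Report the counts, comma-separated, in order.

2792167686, 79721796, 1689765, 25025

row 20: T[20][15]=19·22323822+549789282=973941900  T[20][16]=19·662796+22323822=34916946  T[20][17]=19·13566+662796=920550  T[20][18]=19·171+13566=16815  T[20][19]=19·1+171=190  T[20][20]=19·0+1=1
row 21: T[21][16]=20·34916946+973941900=1672280820  T[21][17]=20·920550+34916946=53327946  T[21][18]=20·16815+920550=1256850  T[21][19]=20·190+16815=20615  T[21][20]=20·1+190=210
row 22: T[22][17]=21·53327946+1672280820=2792167686  T[22][18]=21·1256850+53327946=79721796  T[22][19]=21·20615+1256850=1689765  T[22][20]=21·210+20615=25025
Read c(22,17) = 2792167686, c(22,18) = 79721796, c(22,19) = 1689765, c(22,20) = 25025.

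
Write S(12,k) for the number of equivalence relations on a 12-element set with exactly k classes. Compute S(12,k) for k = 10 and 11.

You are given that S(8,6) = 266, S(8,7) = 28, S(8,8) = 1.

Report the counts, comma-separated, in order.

1705, 66

@9  (9,7):28·7+266→462, (9,8):1·8+28→36, (9,9):0·9+1→1
@10  (10,8):36·8+462→750, (10,9):1·9+36→45, (10,10):0·10+1→1
@11  (11,9):45·9+750→1155, (11,10):1·10+45→55, (11,11):0·11+1→1
@12  (12,10):55·10+1155→1705, (12,11):1·11+55→66
Read S(12,10) = 1705, S(12,11) = 66.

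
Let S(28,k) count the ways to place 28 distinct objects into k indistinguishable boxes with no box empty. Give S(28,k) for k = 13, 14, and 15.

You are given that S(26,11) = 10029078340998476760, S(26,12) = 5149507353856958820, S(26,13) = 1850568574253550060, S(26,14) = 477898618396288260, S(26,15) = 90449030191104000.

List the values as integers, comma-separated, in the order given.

451512851236272407400, 148782988064375309400, 36060660300744309600

i=27: T(27,12)=10029078340998476760+12·5149507353856958820=71823166587281982600 | T(27,13)=5149507353856958820+13·1850568574253550060=29206898819153109600 | T(27,14)=1850568574253550060+14·477898618396288260=8541149231801585700 | T(27,15)=477898618396288260+15·90449030191104000=1834634071262848260
i=28: T(28,13)=71823166587281982600+13·29206898819153109600=451512851236272407400 | T(28,14)=29206898819153109600+14·8541149231801585700=148782988064375309400 | T(28,15)=8541149231801585700+15·1834634071262848260=36060660300744309600
Read S(28,13) = 451512851236272407400, S(28,14) = 148782988064375309400, S(28,15) = 36060660300744309600.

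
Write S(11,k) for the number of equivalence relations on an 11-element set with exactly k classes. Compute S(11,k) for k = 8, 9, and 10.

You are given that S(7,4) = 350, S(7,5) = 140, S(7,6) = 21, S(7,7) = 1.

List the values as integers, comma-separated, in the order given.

row 8: T[8][5]=5·140+350=1050  T[8][6]=6·21+140=266  T[8][7]=7·1+21=28  T[8][8]=8·0+1=1
row 9: T[9][6]=6·266+1050=2646  T[9][7]=7·28+266=462  T[9][8]=8·1+28=36  T[9][9]=9·0+1=1
row 10: T[10][7]=7·462+2646=5880  T[10][8]=8·36+462=750  T[10][9]=9·1+36=45  T[10][10]=10·0+1=1
row 11: T[11][8]=8·750+5880=11880  T[11][9]=9·45+750=1155  T[11][10]=10·1+45=55
Read S(11,8) = 11880, S(11,9) = 1155, S(11,10) = 55.

11880, 1155, 55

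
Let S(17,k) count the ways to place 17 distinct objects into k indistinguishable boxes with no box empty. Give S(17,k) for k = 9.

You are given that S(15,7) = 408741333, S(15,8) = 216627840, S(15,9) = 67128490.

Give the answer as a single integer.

[16] T[16,8]:8*216627840+408741333=2141764053 · T[16,9]:9*67128490+216627840=820784250
[17] T[17,9]:9*820784250+2141764053=9528822303
Read S(17,9) = 9528822303.

9528822303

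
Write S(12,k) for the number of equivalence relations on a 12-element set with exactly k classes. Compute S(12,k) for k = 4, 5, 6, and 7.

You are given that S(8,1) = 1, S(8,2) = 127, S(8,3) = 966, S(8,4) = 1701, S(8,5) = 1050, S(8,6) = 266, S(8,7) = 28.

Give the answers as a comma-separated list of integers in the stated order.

row 9: T[9][1]=1·1+0=1  T[9][2]=2·127+1=255  T[9][3]=3·966+127=3025  T[9][4]=4·1701+966=7770  T[9][5]=5·1050+1701=6951  T[9][6]=6·266+1050=2646  T[9][7]=7·28+266=462
row 10: T[10][2]=2·255+1=511  T[10][3]=3·3025+255=9330  T[10][4]=4·7770+3025=34105  T[10][5]=5·6951+7770=42525  T[10][6]=6·2646+6951=22827  T[10][7]=7·462+2646=5880
row 11: T[11][3]=3·9330+511=28501  T[11][4]=4·34105+9330=145750  T[11][5]=5·42525+34105=246730  T[11][6]=6·22827+42525=179487  T[11][7]=7·5880+22827=63987
row 12: T[12][4]=4·145750+28501=611501  T[12][5]=5·246730+145750=1379400  T[12][6]=6·179487+246730=1323652  T[12][7]=7·63987+179487=627396
Read S(12,4) = 611501, S(12,5) = 1379400, S(12,6) = 1323652, S(12,7) = 627396.

611501, 1379400, 1323652, 627396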